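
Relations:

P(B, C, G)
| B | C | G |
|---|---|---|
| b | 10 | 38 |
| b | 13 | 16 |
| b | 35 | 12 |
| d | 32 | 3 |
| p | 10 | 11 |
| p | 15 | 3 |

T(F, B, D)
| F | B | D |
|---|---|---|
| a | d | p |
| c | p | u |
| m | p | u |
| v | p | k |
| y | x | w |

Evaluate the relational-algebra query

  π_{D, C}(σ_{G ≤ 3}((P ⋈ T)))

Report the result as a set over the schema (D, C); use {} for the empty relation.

{(k, 15), (p, 32), (u, 15)}

P ⋈ T (natural join on B): {(d, 32, 3, a, p), (p, 10, 11, c, u), (p, 10, 11, m, u), (p, 10, 11, v, k), (p, 15, 3, c, u), (p, 15, 3, m, u), (p, 15, 3, v, k)}
Filtering on G ≤ 3 leaves {(d, 32, 3, a, p), (p, 15, 3, c, u), (p, 15, 3, m, u), (p, 15, 3, v, k)}.
π[D, C]: project onto (D, C) (1 duplicate(s) eliminated) → {(k, 15), (p, 32), (u, 15)}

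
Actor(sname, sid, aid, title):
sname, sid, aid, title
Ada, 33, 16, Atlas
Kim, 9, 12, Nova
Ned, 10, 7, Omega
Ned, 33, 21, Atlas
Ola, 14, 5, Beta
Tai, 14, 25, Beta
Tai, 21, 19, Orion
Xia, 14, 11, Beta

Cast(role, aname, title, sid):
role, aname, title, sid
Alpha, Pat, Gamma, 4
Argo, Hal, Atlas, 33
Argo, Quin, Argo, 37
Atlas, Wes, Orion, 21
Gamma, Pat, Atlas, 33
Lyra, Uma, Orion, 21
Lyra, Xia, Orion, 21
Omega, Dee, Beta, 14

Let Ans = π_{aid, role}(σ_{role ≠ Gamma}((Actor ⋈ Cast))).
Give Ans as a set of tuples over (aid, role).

{(11, Omega), (16, Argo), (19, Atlas), (19, Lyra), (21, Argo), (25, Omega), (5, Omega)}

Actor ⋈ Cast (natural join on sid, title): {(Ada, 33, 16, Atlas, Argo, Hal), (Ada, 33, 16, Atlas, Gamma, Pat), (Ned, 33, 21, Atlas, Argo, Hal), (Ned, 33, 21, Atlas, Gamma, Pat), (Ola, 14, 5, Beta, Omega, Dee), (Tai, 14, 25, Beta, Omega, Dee), (Tai, 21, 19, Orion, Atlas, Wes), (Tai, 21, 19, Orion, Lyra, Uma), (Tai, 21, 19, Orion, Lyra, Xia), (Xia, 14, 11, Beta, Omega, Dee)}
Selection role ≠ Gamma: {(Ada, 33, 16, Atlas, Argo, Hal), (Ned, 33, 21, Atlas, Argo, Hal), (Ola, 14, 5, Beta, Omega, Dee), (Tai, 14, 25, Beta, Omega, Dee), (Tai, 21, 19, Orion, Atlas, Wes), (Tai, 21, 19, Orion, Lyra, Uma), (Tai, 21, 19, Orion, Lyra, Xia), (Xia, 14, 11, Beta, Omega, Dee)}
π_{aid, role} gives {(11, Omega), (16, Argo), (19, Atlas), (19, Lyra), (21, Argo), (25, Omega), (5, Omega)} (1 duplicate(s) eliminated).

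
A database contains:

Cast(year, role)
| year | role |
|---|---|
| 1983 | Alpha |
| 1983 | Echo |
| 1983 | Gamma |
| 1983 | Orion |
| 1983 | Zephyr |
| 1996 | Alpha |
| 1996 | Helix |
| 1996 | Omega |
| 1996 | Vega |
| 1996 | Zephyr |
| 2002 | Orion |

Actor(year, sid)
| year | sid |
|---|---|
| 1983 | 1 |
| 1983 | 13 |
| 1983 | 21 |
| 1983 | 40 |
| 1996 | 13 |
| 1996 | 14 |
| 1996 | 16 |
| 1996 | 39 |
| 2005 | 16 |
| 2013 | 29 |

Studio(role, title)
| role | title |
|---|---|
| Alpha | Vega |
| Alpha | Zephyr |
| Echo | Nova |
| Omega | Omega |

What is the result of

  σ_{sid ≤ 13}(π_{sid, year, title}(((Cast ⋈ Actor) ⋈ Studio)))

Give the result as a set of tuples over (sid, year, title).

{(1, 1983, Nova), (1, 1983, Vega), (1, 1983, Zephyr), (13, 1983, Nova), (13, 1983, Vega), (13, 1983, Zephyr), (13, 1996, Omega), (13, 1996, Vega), (13, 1996, Zephyr)}

Cast ⋈ Actor (natural join on year): {(1983, Alpha, 1), (1983, Alpha, 13), (1983, Alpha, 21), (1983, Alpha, 40), (1983, Echo, 1), (1983, Echo, 13), (1983, Echo, 21), (1983, Echo, 40), (1983, Gamma, 1), (1983, Gamma, 13), (1983, Gamma, 21), (1983, Gamma, 40), (1983, Orion, 1), (1983, Orion, 13), (1983, Orion, 21), (1983, Orion, 40), (1983, Zephyr, 1), (1983, Zephyr, 13), (1983, Zephyr, 21), (1983, Zephyr, 40), (1996, Alpha, 13), (1996, Alpha, 14), (1996, Alpha, 16), (1996, Alpha, 39), (1996, Helix, 13), (1996, Helix, 14), (1996, Helix, 16), (1996, Helix, 39), (1996, Omega, 13), (1996, Omega, 14), (1996, Omega, 16), (1996, Omega, 39), (1996, Vega, 13), (1996, Vega, 14), (1996, Vega, 16), (1996, Vega, 39), (1996, Zephyr, 13), (1996, Zephyr, 14), (1996, Zephyr, 16), (1996, Zephyr, 39)}
(Cast ⋈ Actor) ⋈ Studio (natural join on role): {(1983, Alpha, 1, Vega), (1983, Alpha, 1, Zephyr), (1983, Alpha, 13, Vega), (1983, Alpha, 13, Zephyr), (1983, Alpha, 21, Vega), (1983, Alpha, 21, Zephyr), (1983, Alpha, 40, Vega), (1983, Alpha, 40, Zephyr), (1983, Echo, 1, Nova), (1983, Echo, 13, Nova), (1983, Echo, 21, Nova), (1983, Echo, 40, Nova), (1996, Alpha, 13, Vega), (1996, Alpha, 13, Zephyr), (1996, Alpha, 14, Vega), (1996, Alpha, 14, Zephyr), (1996, Alpha, 16, Vega), (1996, Alpha, 16, Zephyr), (1996, Alpha, 39, Vega), (1996, Alpha, 39, Zephyr), (1996, Omega, 13, Omega), (1996, Omega, 14, Omega), (1996, Omega, 16, Omega), (1996, Omega, 39, Omega)}
π_{sid, year, title} gives {(1, 1983, Nova), (1, 1983, Vega), (1, 1983, Zephyr), (13, 1983, Nova), (13, 1983, Vega), (13, 1983, Zephyr), (13, 1996, Omega), (13, 1996, Vega), (13, 1996, Zephyr), (14, 1996, Omega), (14, 1996, Vega), (14, 1996, Zephyr), (16, 1996, Omega), (16, 1996, Vega), (16, 1996, Zephyr), (21, 1983, Nova), (21, 1983, Vega), (21, 1983, Zephyr), (39, 1996, Omega), (39, 1996, Vega), (39, 1996, Zephyr), (40, 1983, Nova), (40, 1983, Vega), (40, 1983, Zephyr)}.
σ[sid ≤ 13]: keep tuples satisfying sid ≤ 13 → {(1, 1983, Nova), (1, 1983, Vega), (1, 1983, Zephyr), (13, 1983, Nova), (13, 1983, Vega), (13, 1983, Zephyr), (13, 1996, Omega), (13, 1996, Vega), (13, 1996, Zephyr)}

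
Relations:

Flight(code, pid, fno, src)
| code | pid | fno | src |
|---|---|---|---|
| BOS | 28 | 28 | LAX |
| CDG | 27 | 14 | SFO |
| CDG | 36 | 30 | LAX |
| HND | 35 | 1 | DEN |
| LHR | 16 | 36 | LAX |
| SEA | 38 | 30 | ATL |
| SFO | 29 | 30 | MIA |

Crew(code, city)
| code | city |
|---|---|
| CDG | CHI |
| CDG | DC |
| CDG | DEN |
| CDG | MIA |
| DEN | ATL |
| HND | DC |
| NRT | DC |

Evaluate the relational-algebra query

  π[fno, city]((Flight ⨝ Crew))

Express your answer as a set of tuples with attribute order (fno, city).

Flight ⋈ Crew (natural join on code): {(CDG, 27, 14, SFO, CHI), (CDG, 27, 14, SFO, DC), (CDG, 27, 14, SFO, DEN), (CDG, 27, 14, SFO, MIA), (CDG, 36, 30, LAX, CHI), (CDG, 36, 30, LAX, DC), (CDG, 36, 30, LAX, DEN), (CDG, 36, 30, LAX, MIA), (HND, 35, 1, DEN, DC)}
π_{fno, city} gives {(1, DC), (14, CHI), (14, DC), (14, DEN), (14, MIA), (30, CHI), (30, DC), (30, DEN), (30, MIA)}.

{(1, DC), (14, CHI), (14, DC), (14, DEN), (14, MIA), (30, CHI), (30, DC), (30, DEN), (30, MIA)}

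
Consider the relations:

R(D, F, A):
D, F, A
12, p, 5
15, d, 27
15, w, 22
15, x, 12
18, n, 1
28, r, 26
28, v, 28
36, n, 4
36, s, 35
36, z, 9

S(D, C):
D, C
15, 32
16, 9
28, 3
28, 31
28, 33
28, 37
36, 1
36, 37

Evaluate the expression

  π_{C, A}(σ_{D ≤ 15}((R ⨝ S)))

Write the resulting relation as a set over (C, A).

Natural join on D: {(15, d, 27, 32), (15, w, 22, 32), (15, x, 12, 32), (28, r, 26, 3), (28, r, 26, 31), (28, r, 26, 33), (28, r, 26, 37), (28, v, 28, 3), (28, v, 28, 31), (28, v, 28, 33), (28, v, 28, 37), (36, n, 4, 1), (36, n, 4, 37), (36, s, 35, 1), (36, s, 35, 37), (36, z, 9, 1), (36, z, 9, 37)}
Apply σ_{D ≤ 15}; surviving tuples: {(15, d, 27, 32), (15, w, 22, 32), (15, x, 12, 32)}
Keep only column(s) C, A: {(32, 12), (32, 22), (32, 27)}

{(32, 12), (32, 22), (32, 27)}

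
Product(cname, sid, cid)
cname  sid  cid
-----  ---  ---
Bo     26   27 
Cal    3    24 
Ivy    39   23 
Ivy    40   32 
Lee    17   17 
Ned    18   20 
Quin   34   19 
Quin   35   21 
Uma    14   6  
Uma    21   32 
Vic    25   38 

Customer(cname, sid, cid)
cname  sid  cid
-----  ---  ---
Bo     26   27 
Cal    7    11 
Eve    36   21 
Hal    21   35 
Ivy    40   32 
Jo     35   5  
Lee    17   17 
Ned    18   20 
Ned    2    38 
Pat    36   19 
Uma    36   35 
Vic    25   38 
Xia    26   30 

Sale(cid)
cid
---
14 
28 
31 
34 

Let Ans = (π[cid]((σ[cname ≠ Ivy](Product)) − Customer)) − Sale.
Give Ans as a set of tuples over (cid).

Filtering on cname ≠ Ivy leaves {(Bo, 26, 27), (Cal, 3, 24), (Lee, 17, 17), (Ned, 18, 20), (Quin, 34, 19), (Quin, 35, 21), (Uma, 14, 6), (Uma, 21, 32), (Vic, 25, 38)}.
Difference: {(Bo, 26, 27), (Cal, 3, 24), (Lee, 17, 17), (Ned, 18, 20), (Quin, 34, 19), (Quin, 35, 21), (Uma, 14, 6), (Uma, 21, 32), (Vic, 25, 38)} with {(Bo, 26, 27), (Cal, 7, 11), (Eve, 36, 21), (Hal, 21, 35), (Ivy, 40, 32), (Jo, 35, 5), (Lee, 17, 17), (Ned, 18, 20), (Ned, 2, 38), (Pat, 36, 19), (Uma, 36, 35), (Vic, 25, 38), (Xia, 26, 30)} → {(Cal, 3, 24), (Quin, 34, 19), (Quin, 35, 21), (Uma, 14, 6), (Uma, 21, 32)}
π_{cid} gives {19, 21, 24, 32, 6}.
Difference: {19, 21, 24, 32, 6} with {14, 28, 31, 34} → {19, 21, 24, 32, 6}

{19, 21, 24, 32, 6}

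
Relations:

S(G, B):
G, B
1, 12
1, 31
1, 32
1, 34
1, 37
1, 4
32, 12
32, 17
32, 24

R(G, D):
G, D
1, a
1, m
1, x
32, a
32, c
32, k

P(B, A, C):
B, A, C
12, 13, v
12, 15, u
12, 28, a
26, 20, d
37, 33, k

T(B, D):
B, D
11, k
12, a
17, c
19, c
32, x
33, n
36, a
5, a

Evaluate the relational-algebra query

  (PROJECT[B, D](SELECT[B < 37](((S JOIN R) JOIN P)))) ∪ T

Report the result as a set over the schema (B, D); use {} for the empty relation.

{(11, k), (12, a), (12, c), (12, k), (12, m), (12, x), (17, c), (19, c), (32, x), (33, n), (36, a), (5, a)}

Natural join on G: {(1, 12, a), (1, 12, m), (1, 12, x), (1, 31, a), (1, 31, m), (1, 31, x), (1, 32, a), (1, 32, m), (1, 32, x), (1, 34, a), (1, 34, m), (1, 34, x), (1, 37, a), (1, 37, m), (1, 37, x), (1, 4, a), (1, 4, m), (1, 4, x), (32, 12, a), (32, 12, c), (32, 12, k), (32, 17, a), (32, 17, c), (32, 17, k), (32, 24, a), (32, 24, c), (32, 24, k)}
Natural join on B: {(1, 12, a, 13, v), (1, 12, a, 15, u), (1, 12, a, 28, a), (1, 12, m, 13, v), (1, 12, m, 15, u), (1, 12, m, 28, a), (1, 12, x, 13, v), (1, 12, x, 15, u), (1, 12, x, 28, a), (1, 37, a, 33, k), (1, 37, m, 33, k), (1, 37, x, 33, k), (32, 12, a, 13, v), (32, 12, a, 15, u), (32, 12, a, 28, a), (32, 12, c, 13, v), (32, 12, c, 15, u), (32, 12, c, 28, a), (32, 12, k, 13, v), (32, 12, k, 15, u), (32, 12, k, 28, a)}
σ[B < 37]: keep tuples satisfying B < 37 → {(1, 12, a, 13, v), (1, 12, a, 15, u), (1, 12, a, 28, a), (1, 12, m, 13, v), (1, 12, m, 15, u), (1, 12, m, 28, a), (1, 12, x, 13, v), (1, 12, x, 15, u), (1, 12, x, 28, a), (32, 12, a, 13, v), (32, 12, a, 15, u), (32, 12, a, 28, a), (32, 12, c, 13, v), (32, 12, c, 15, u), (32, 12, c, 28, a), (32, 12, k, 13, v), (32, 12, k, 15, u), (32, 12, k, 28, a)}
π[B, D]: project onto (B, D) (13 duplicate(s) eliminated) → {(12, a), (12, c), (12, k), (12, m), (12, x)}
Taking the union: {(11, k), (12, a), (12, c), (12, k), (12, m), (12, x), (17, c), (19, c), (32, x), (33, n), (36, a), (5, a)}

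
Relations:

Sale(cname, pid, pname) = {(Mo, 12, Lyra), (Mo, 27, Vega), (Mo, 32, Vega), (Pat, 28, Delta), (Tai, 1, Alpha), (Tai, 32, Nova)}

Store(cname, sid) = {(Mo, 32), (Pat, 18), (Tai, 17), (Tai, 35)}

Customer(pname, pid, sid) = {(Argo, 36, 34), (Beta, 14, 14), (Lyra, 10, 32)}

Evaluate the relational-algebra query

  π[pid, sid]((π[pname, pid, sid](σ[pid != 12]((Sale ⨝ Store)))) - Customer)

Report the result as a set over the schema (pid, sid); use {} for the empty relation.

{(1, 17), (1, 35), (27, 32), (28, 18), (32, 17), (32, 32), (32, 35)}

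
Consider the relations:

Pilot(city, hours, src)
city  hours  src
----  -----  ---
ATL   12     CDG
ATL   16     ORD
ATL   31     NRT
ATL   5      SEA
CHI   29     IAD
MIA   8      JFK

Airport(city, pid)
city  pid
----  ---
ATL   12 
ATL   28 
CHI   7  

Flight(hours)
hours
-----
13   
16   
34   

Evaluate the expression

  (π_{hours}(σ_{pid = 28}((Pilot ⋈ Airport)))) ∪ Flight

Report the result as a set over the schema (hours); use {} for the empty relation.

{12, 13, 16, 31, 34, 5}

Pilot ⋈ Airport (natural join on city): {(ATL, 12, CDG, 12), (ATL, 12, CDG, 28), (ATL, 16, ORD, 12), (ATL, 16, ORD, 28), (ATL, 31, NRT, 12), (ATL, 31, NRT, 28), (ATL, 5, SEA, 12), (ATL, 5, SEA, 28), (CHI, 29, IAD, 7)}
σ[pid = 28]: keep tuples satisfying pid = 28 → {(ATL, 12, CDG, 28), (ATL, 16, ORD, 28), (ATL, 31, NRT, 28), (ATL, 5, SEA, 28)}
π[hours]: project onto (hours) → {12, 16, 31, 5}
Set union of the two operands is {12, 13, 16, 31, 34, 5}.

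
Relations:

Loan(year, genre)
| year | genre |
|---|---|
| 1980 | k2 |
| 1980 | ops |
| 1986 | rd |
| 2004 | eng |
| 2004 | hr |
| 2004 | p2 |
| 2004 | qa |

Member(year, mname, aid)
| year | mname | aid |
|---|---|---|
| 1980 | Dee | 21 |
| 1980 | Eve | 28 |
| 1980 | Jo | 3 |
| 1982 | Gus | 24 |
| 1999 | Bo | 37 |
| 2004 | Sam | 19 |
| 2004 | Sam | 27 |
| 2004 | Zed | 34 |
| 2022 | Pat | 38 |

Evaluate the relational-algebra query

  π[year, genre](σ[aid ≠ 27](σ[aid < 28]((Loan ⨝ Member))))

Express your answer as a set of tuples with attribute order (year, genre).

{(1980, k2), (1980, ops), (2004, eng), (2004, hr), (2004, p2), (2004, qa)}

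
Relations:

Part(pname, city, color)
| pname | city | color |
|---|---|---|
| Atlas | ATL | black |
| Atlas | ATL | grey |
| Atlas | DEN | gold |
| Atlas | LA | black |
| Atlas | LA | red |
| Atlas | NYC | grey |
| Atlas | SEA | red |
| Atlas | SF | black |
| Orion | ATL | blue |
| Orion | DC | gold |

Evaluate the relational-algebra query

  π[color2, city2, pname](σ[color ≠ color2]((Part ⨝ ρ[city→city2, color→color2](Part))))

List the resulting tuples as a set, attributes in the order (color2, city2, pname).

{(black, ATL, Atlas), (black, LA, Atlas), (black, SF, Atlas), (blue, ATL, Orion), (gold, DC, Orion), (gold, DEN, Atlas), (grey, ATL, Atlas), (grey, NYC, Atlas), (red, LA, Atlas), (red, SEA, Atlas)}

ρ[city→city2, color→color2]: schema becomes (pname, city2, color2); tuples unchanged.
Natural join on pname: {(Atlas, ATL, black, ATL, black), (Atlas, ATL, black, ATL, grey), (Atlas, ATL, black, DEN, gold), (Atlas, ATL, black, LA, black), (Atlas, ATL, black, LA, red), (Atlas, ATL, black, NYC, grey), (Atlas, ATL, black, SEA, red), (Atlas, ATL, black, SF, black), (Atlas, ATL, grey, ATL, black), (Atlas, ATL, grey, ATL, grey), (Atlas, ATL, grey, DEN, gold), (Atlas, ATL, grey, LA, black), (Atlas, ATL, grey, LA, red), (Atlas, ATL, grey, NYC, grey), (Atlas, ATL, grey, SEA, red), (Atlas, ATL, grey, SF, black), (Atlas, DEN, gold, ATL, black), (Atlas, DEN, gold, ATL, grey), (Atlas, DEN, gold, DEN, gold), (Atlas, DEN, gold, LA, black), (Atlas, DEN, gold, LA, red), (Atlas, DEN, gold, NYC, grey), (Atlas, DEN, gold, SEA, red), (Atlas, DEN, gold, SF, black), (Atlas, LA, black, ATL, black), (Atlas, LA, black, ATL, grey), (Atlas, LA, black, DEN, gold), (Atlas, LA, black, LA, black), (Atlas, LA, black, LA, red), (Atlas, LA, black, NYC, grey), (Atlas, LA, black, SEA, red), (Atlas, LA, black, SF, black), (Atlas, LA, red, ATL, black), (Atlas, LA, red, ATL, grey), (Atlas, LA, red, DEN, gold), (Atlas, LA, red, LA, black), (Atlas, LA, red, LA, red), (Atlas, LA, red, NYC, grey), (Atlas, LA, red, SEA, red), (Atlas, LA, red, SF, black), (Atlas, NYC, grey, ATL, black), (Atlas, NYC, grey, ATL, grey), (Atlas, NYC, grey, DEN, gold), (Atlas, NYC, grey, LA, black), (Atlas, NYC, grey, LA, red), (Atlas, NYC, grey, NYC, grey), (Atlas, NYC, grey, SEA, red), (Atlas, NYC, grey, SF, black), (Atlas, SEA, red, ATL, black), (Atlas, SEA, red, ATL, grey), (Atlas, SEA, red, DEN, gold), (Atlas, SEA, red, LA, black), (Atlas, SEA, red, LA, red), (Atlas, SEA, red, NYC, grey), (Atlas, SEA, red, SEA, red), (Atlas, SEA, red, SF, black), (Atlas, SF, black, ATL, black), (Atlas, SF, black, ATL, grey), (Atlas, SF, black, DEN, gold), (Atlas, SF, black, LA, black), (Atlas, SF, black, LA, red), (Atlas, SF, black, NYC, grey), (Atlas, SF, black, SEA, red), (Atlas, SF, black, SF, black), (Orion, ATL, blue, ATL, blue), (Orion, ATL, blue, DC, gold), (Orion, DC, gold, ATL, blue), (Orion, DC, gold, DC, gold)}
Apply σ_{color ≠ color2}; surviving tuples: {(Atlas, ATL, black, ATL, grey), (Atlas, ATL, black, DEN, gold), (Atlas, ATL, black, LA, red), (Atlas, ATL, black, NYC, grey), (Atlas, ATL, black, SEA, red), (Atlas, ATL, grey, ATL, black), (Atlas, ATL, grey, DEN, gold), (Atlas, ATL, grey, LA, black), (Atlas, ATL, grey, LA, red), (Atlas, ATL, grey, SEA, red), (Atlas, ATL, grey, SF, black), (Atlas, DEN, gold, ATL, black), (Atlas, DEN, gold, ATL, grey), (Atlas, DEN, gold, LA, black), (Atlas, DEN, gold, LA, red), (Atlas, DEN, gold, NYC, grey), (Atlas, DEN, gold, SEA, red), (Atlas, DEN, gold, SF, black), (Atlas, LA, black, ATL, grey), (Atlas, LA, black, DEN, gold), (Atlas, LA, black, LA, red), (Atlas, LA, black, NYC, grey), (Atlas, LA, black, SEA, red), (Atlas, LA, red, ATL, black), (Atlas, LA, red, ATL, grey), (Atlas, LA, red, DEN, gold), (Atlas, LA, red, LA, black), (Atlas, LA, red, NYC, grey), (Atlas, LA, red, SF, black), (Atlas, NYC, grey, ATL, black), (Atlas, NYC, grey, DEN, gold), (Atlas, NYC, grey, LA, black), (Atlas, NYC, grey, LA, red), (Atlas, NYC, grey, SEA, red), (Atlas, NYC, grey, SF, black), (Atlas, SEA, red, ATL, black), (Atlas, SEA, red, ATL, grey), (Atlas, SEA, red, DEN, gold), (Atlas, SEA, red, LA, black), (Atlas, SEA, red, NYC, grey), (Atlas, SEA, red, SF, black), (Atlas, SF, black, ATL, grey), (Atlas, SF, black, DEN, gold), (Atlas, SF, black, LA, red), (Atlas, SF, black, NYC, grey), (Atlas, SF, black, SEA, red), (Orion, ATL, blue, DC, gold), (Orion, DC, gold, ATL, blue)}
π[color2, city2, pname]: project onto (color2, city2, pname) (38 duplicate(s) eliminated) → {(black, ATL, Atlas), (black, LA, Atlas), (black, SF, Atlas), (blue, ATL, Orion), (gold, DC, Orion), (gold, DEN, Atlas), (grey, ATL, Atlas), (grey, NYC, Atlas), (red, LA, Atlas), (red, SEA, Atlas)}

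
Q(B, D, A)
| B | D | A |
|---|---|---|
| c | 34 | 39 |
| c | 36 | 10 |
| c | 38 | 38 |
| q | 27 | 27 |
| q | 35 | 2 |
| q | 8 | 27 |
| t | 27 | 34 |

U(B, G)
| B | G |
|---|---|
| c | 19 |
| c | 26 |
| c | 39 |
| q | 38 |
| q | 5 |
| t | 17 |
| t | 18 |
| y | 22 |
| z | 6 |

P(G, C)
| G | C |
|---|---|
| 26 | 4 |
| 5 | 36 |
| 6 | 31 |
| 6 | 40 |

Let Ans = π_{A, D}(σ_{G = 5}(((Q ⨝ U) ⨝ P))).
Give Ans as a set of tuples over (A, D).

Q ⋈ U (natural join on B): {(c, 34, 39, 19), (c, 34, 39, 26), (c, 34, 39, 39), (c, 36, 10, 19), (c, 36, 10, 26), (c, 36, 10, 39), (c, 38, 38, 19), (c, 38, 38, 26), (c, 38, 38, 39), (q, 27, 27, 38), (q, 27, 27, 5), (q, 35, 2, 38), (q, 35, 2, 5), (q, 8, 27, 38), (q, 8, 27, 5), (t, 27, 34, 17), (t, 27, 34, 18)}
(Q ⨝ U) ⋈ P (natural join on G): {(c, 34, 39, 26, 4), (c, 36, 10, 26, 4), (c, 38, 38, 26, 4), (q, 27, 27, 5, 36), (q, 35, 2, 5, 36), (q, 8, 27, 5, 36)}
σ[G = 5]: keep tuples satisfying G = 5 → {(q, 27, 27, 5, 36), (q, 35, 2, 5, 36), (q, 8, 27, 5, 36)}
Projecting to A, D: {(2, 35), (27, 27), (27, 8)}

{(2, 35), (27, 27), (27, 8)}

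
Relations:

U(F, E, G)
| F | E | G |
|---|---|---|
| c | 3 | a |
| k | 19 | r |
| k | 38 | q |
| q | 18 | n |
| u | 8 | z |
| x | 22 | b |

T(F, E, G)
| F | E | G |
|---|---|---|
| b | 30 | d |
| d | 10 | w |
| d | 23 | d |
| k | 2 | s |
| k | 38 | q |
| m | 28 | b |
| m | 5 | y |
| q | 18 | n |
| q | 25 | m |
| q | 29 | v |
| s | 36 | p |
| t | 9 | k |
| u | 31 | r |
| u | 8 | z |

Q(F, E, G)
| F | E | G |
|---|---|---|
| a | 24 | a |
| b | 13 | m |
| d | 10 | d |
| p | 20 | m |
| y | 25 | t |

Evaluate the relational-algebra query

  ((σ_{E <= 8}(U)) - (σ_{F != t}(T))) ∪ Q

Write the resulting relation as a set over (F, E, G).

σ[E <= 8]: keep tuples satisfying E <= 8 → {(c, 3, a), (u, 8, z)}
σ[F != t]: keep tuples satisfying F != t → {(b, 30, d), (d, 10, w), (d, 23, d), (k, 2, s), (k, 38, q), (m, 28, b), (m, 5, y), (q, 18, n), (q, 25, m), (q, 29, v), (s, 36, p), (u, 31, r), (u, 8, z)}
Difference: {(c, 3, a), (u, 8, z)} with {(b, 30, d), (d, 10, w), (d, 23, d), (k, 2, s), (k, 38, q), (m, 28, b), (m, 5, y), (q, 18, n), (q, 25, m), (q, 29, v), (s, 36, p), (u, 31, r), (u, 8, z)} → {(c, 3, a)}
Union: {(c, 3, a)} with {(a, 24, a), (b, 13, m), (d, 10, d), (p, 20, m), (y, 25, t)} → {(a, 24, a), (b, 13, m), (c, 3, a), (d, 10, d), (p, 20, m), (y, 25, t)}

{(a, 24, a), (b, 13, m), (c, 3, a), (d, 10, d), (p, 20, m), (y, 25, t)}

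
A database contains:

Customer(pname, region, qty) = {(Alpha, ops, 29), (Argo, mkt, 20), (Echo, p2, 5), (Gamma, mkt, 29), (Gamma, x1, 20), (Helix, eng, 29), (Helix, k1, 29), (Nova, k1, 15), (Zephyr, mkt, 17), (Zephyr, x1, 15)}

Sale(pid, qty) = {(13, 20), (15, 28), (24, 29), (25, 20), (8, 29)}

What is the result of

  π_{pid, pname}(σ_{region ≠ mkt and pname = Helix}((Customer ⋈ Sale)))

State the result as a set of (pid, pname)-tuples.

Joining Customer and Sale on qty yields {(Alpha, ops, 29, 24), (Alpha, ops, 29, 8), (Argo, mkt, 20, 13), (Argo, mkt, 20, 25), (Gamma, mkt, 29, 24), (Gamma, mkt, 29, 8), (Gamma, x1, 20, 13), (Gamma, x1, 20, 25), (Helix, eng, 29, 24), (Helix, eng, 29, 8), (Helix, k1, 29, 24), (Helix, k1, 29, 8)}.
Apply σ_{region ≠ mkt and pname = Helix}; surviving tuples: {(Helix, eng, 29, 24), (Helix, eng, 29, 8), (Helix, k1, 29, 24), (Helix, k1, 29, 8)}
π_{pid, pname} gives {(24, Helix), (8, Helix)} (2 duplicate(s) eliminated).

{(24, Helix), (8, Helix)}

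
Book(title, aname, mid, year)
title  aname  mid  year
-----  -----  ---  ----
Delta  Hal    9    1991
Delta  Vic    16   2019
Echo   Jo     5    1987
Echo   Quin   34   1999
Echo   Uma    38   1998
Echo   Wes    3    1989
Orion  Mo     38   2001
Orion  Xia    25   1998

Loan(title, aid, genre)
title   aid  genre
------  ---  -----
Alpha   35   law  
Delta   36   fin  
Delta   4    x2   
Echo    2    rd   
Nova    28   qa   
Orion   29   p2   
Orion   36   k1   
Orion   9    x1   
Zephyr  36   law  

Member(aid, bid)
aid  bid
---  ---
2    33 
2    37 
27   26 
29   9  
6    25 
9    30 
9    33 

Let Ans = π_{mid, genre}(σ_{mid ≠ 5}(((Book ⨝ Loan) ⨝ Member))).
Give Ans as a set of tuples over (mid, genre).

{(25, p2), (25, x1), (3, rd), (34, rd), (38, p2), (38, rd), (38, x1)}

Joining Book and Loan on title yields {(Delta, Hal, 9, 1991, 36, fin), (Delta, Hal, 9, 1991, 4, x2), (Delta, Vic, 16, 2019, 36, fin), (Delta, Vic, 16, 2019, 4, x2), (Echo, Jo, 5, 1987, 2, rd), (Echo, Quin, 34, 1999, 2, rd), (Echo, Uma, 38, 1998, 2, rd), (Echo, Wes, 3, 1989, 2, rd), (Orion, Mo, 38, 2001, 29, p2), (Orion, Mo, 38, 2001, 36, k1), (Orion, Mo, 38, 2001, 9, x1), (Orion, Xia, 25, 1998, 29, p2), (Orion, Xia, 25, 1998, 36, k1), (Orion, Xia, 25, 1998, 9, x1)}.
Joining (Book ⨝ Loan) and Member on aid yields {(Echo, Jo, 5, 1987, 2, rd, 33), (Echo, Jo, 5, 1987, 2, rd, 37), (Echo, Quin, 34, 1999, 2, rd, 33), (Echo, Quin, 34, 1999, 2, rd, 37), (Echo, Uma, 38, 1998, 2, rd, 33), (Echo, Uma, 38, 1998, 2, rd, 37), (Echo, Wes, 3, 1989, 2, rd, 33), (Echo, Wes, 3, 1989, 2, rd, 37), (Orion, Mo, 38, 2001, 29, p2, 9), (Orion, Mo, 38, 2001, 9, x1, 30), (Orion, Mo, 38, 2001, 9, x1, 33), (Orion, Xia, 25, 1998, 29, p2, 9), (Orion, Xia, 25, 1998, 9, x1, 30), (Orion, Xia, 25, 1998, 9, x1, 33)}.
Filtering on mid ≠ 5 leaves {(Echo, Quin, 34, 1999, 2, rd, 33), (Echo, Quin, 34, 1999, 2, rd, 37), (Echo, Uma, 38, 1998, 2, rd, 33), (Echo, Uma, 38, 1998, 2, rd, 37), (Echo, Wes, 3, 1989, 2, rd, 33), (Echo, Wes, 3, 1989, 2, rd, 37), (Orion, Mo, 38, 2001, 29, p2, 9), (Orion, Mo, 38, 2001, 9, x1, 30), (Orion, Mo, 38, 2001, 9, x1, 33), (Orion, Xia, 25, 1998, 29, p2, 9), (Orion, Xia, 25, 1998, 9, x1, 30), (Orion, Xia, 25, 1998, 9, x1, 33)}.
Projecting to mid, genre (5 duplicate(s) eliminated): {(25, p2), (25, x1), (3, rd), (34, rd), (38, p2), (38, rd), (38, x1)}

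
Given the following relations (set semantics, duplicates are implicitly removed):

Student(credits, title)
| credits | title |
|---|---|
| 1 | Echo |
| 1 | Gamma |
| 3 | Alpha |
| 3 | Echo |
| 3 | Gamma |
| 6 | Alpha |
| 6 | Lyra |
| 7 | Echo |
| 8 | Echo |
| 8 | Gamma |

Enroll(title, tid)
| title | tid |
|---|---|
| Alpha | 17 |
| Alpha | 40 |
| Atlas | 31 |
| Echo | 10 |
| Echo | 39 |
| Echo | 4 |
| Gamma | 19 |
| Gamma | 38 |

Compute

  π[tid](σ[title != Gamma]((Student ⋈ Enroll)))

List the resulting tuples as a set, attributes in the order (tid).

{10, 17, 39, 4, 40}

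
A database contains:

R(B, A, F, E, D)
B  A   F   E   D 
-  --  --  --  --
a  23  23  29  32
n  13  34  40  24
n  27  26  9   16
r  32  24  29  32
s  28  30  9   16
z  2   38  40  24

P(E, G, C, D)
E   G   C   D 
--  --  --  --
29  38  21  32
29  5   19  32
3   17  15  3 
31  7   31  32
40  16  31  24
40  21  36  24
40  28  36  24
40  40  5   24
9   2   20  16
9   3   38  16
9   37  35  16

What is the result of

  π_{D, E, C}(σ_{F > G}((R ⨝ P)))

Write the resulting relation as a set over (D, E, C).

{(16, 9, 20), (16, 9, 38), (24, 40, 31), (24, 40, 36), (32, 29, 19)}

R ⋈ P (natural join on E, D): {(a, 23, 23, 29, 32, 38, 21), (a, 23, 23, 29, 32, 5, 19), (n, 13, 34, 40, 24, 16, 31), (n, 13, 34, 40, 24, 21, 36), (n, 13, 34, 40, 24, 28, 36), (n, 13, 34, 40, 24, 40, 5), (n, 27, 26, 9, 16, 2, 20), (n, 27, 26, 9, 16, 3, 38), (n, 27, 26, 9, 16, 37, 35), (r, 32, 24, 29, 32, 38, 21), (r, 32, 24, 29, 32, 5, 19), (s, 28, 30, 9, 16, 2, 20), (s, 28, 30, 9, 16, 3, 38), (s, 28, 30, 9, 16, 37, 35), (z, 2, 38, 40, 24, 16, 31), (z, 2, 38, 40, 24, 21, 36), (z, 2, 38, 40, 24, 28, 36), (z, 2, 38, 40, 24, 40, 5)}
Apply σ_{F > G}; surviving tuples: {(a, 23, 23, 29, 32, 5, 19), (n, 13, 34, 40, 24, 16, 31), (n, 13, 34, 40, 24, 21, 36), (n, 13, 34, 40, 24, 28, 36), (n, 27, 26, 9, 16, 2, 20), (n, 27, 26, 9, 16, 3, 38), (r, 32, 24, 29, 32, 5, 19), (s, 28, 30, 9, 16, 2, 20), (s, 28, 30, 9, 16, 3, 38), (z, 2, 38, 40, 24, 16, 31), (z, 2, 38, 40, 24, 21, 36), (z, 2, 38, 40, 24, 28, 36)}
π_{D, E, C} gives {(16, 9, 20), (16, 9, 38), (24, 40, 31), (24, 40, 36), (32, 29, 19)} (7 duplicate(s) eliminated).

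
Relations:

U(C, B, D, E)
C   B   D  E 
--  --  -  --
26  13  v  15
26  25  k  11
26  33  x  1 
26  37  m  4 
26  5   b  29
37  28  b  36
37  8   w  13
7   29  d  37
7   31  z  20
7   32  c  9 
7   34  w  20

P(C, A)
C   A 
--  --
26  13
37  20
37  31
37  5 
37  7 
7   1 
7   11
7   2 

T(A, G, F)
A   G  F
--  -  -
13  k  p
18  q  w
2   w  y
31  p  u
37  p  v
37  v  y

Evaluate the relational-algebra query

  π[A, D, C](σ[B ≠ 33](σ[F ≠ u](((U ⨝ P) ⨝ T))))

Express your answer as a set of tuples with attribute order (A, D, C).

Natural join on C: {(26, 13, v, 15, 13), (26, 25, k, 11, 13), (26, 33, x, 1, 13), (26, 37, m, 4, 13), (26, 5, b, 29, 13), (37, 28, b, 36, 20), (37, 28, b, 36, 31), (37, 28, b, 36, 5), (37, 28, b, 36, 7), (37, 8, w, 13, 20), (37, 8, w, 13, 31), (37, 8, w, 13, 5), (37, 8, w, 13, 7), (7, 29, d, 37, 1), (7, 29, d, 37, 11), (7, 29, d, 37, 2), (7, 31, z, 20, 1), (7, 31, z, 20, 11), (7, 31, z, 20, 2), (7, 32, c, 9, 1), (7, 32, c, 9, 11), (7, 32, c, 9, 2), (7, 34, w, 20, 1), (7, 34, w, 20, 11), (7, 34, w, 20, 2)}
Natural join on A: {(26, 13, v, 15, 13, k, p), (26, 25, k, 11, 13, k, p), (26, 33, x, 1, 13, k, p), (26, 37, m, 4, 13, k, p), (26, 5, b, 29, 13, k, p), (37, 28, b, 36, 31, p, u), (37, 8, w, 13, 31, p, u), (7, 29, d, 37, 2, w, y), (7, 31, z, 20, 2, w, y), (7, 32, c, 9, 2, w, y), (7, 34, w, 20, 2, w, y)}
Selection F ≠ u: {(26, 13, v, 15, 13, k, p), (26, 25, k, 11, 13, k, p), (26, 33, x, 1, 13, k, p), (26, 37, m, 4, 13, k, p), (26, 5, b, 29, 13, k, p), (7, 29, d, 37, 2, w, y), (7, 31, z, 20, 2, w, y), (7, 32, c, 9, 2, w, y), (7, 34, w, 20, 2, w, y)}
Selection B ≠ 33: {(26, 13, v, 15, 13, k, p), (26, 25, k, 11, 13, k, p), (26, 37, m, 4, 13, k, p), (26, 5, b, 29, 13, k, p), (7, 29, d, 37, 2, w, y), (7, 31, z, 20, 2, w, y), (7, 32, c, 9, 2, w, y), (7, 34, w, 20, 2, w, y)}
π[A, D, C]: project onto (A, D, C) → {(13, b, 26), (13, k, 26), (13, m, 26), (13, v, 26), (2, c, 7), (2, d, 7), (2, w, 7), (2, z, 7)}

{(13, b, 26), (13, k, 26), (13, m, 26), (13, v, 26), (2, c, 7), (2, d, 7), (2, w, 7), (2, z, 7)}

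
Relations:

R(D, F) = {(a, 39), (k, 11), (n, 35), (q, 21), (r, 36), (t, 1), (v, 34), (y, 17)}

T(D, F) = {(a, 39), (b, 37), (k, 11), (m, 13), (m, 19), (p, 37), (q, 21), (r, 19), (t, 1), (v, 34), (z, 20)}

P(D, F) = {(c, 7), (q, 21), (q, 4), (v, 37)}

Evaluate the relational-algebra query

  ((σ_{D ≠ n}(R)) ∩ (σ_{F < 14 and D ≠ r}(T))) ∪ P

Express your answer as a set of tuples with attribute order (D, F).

{(c, 7), (k, 11), (q, 21), (q, 4), (t, 1), (v, 37)}

Selection D ≠ n: {(a, 39), (k, 11), (q, 21), (r, 36), (t, 1), (v, 34), (y, 17)}
Selection F < 14 and D ≠ r: {(k, 11), (m, 13), (t, 1)}
Taking the intersection: {(k, 11), (t, 1)}
Taking the union: {(c, 7), (k, 11), (q, 21), (q, 4), (t, 1), (v, 37)}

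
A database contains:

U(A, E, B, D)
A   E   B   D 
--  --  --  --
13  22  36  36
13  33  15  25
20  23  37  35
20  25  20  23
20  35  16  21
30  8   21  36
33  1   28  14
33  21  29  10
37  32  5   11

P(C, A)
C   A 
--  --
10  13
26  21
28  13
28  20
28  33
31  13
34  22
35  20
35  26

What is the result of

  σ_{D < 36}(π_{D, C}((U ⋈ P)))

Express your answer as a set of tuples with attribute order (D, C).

U ⋈ P (natural join on A): {(13, 22, 36, 36, 10), (13, 22, 36, 36, 28), (13, 22, 36, 36, 31), (13, 33, 15, 25, 10), (13, 33, 15, 25, 28), (13, 33, 15, 25, 31), (20, 23, 37, 35, 28), (20, 23, 37, 35, 35), (20, 25, 20, 23, 28), (20, 25, 20, 23, 35), (20, 35, 16, 21, 28), (20, 35, 16, 21, 35), (33, 1, 28, 14, 28), (33, 21, 29, 10, 28)}
Projecting to D, C: {(10, 28), (14, 28), (21, 28), (21, 35), (23, 28), (23, 35), (25, 10), (25, 28), (25, 31), (35, 28), (35, 35), (36, 10), (36, 28), (36, 31)}
Apply σ_{D < 36}; surviving tuples: {(10, 28), (14, 28), (21, 28), (21, 35), (23, 28), (23, 35), (25, 10), (25, 28), (25, 31), (35, 28), (35, 35)}

{(10, 28), (14, 28), (21, 28), (21, 35), (23, 28), (23, 35), (25, 10), (25, 28), (25, 31), (35, 28), (35, 35)}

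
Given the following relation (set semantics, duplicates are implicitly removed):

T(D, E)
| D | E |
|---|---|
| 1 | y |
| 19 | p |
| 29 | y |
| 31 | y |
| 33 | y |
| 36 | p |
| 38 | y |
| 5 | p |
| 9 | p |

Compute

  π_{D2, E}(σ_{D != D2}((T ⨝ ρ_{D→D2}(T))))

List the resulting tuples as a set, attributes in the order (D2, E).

{(1, y), (19, p), (29, y), (31, y), (33, y), (36, p), (38, y), (5, p), (9, p)}

ρ[D→D2]: schema becomes (D2, E); tuples unchanged.
Joining T and ρ_{D→D2}(T) on E yields {(1, y, 1), (1, y, 29), (1, y, 31), (1, y, 33), (1, y, 38), (19, p, 19), (19, p, 36), (19, p, 5), (19, p, 9), (29, y, 1), (29, y, 29), (29, y, 31), (29, y, 33), (29, y, 38), (31, y, 1), (31, y, 29), (31, y, 31), (31, y, 33), (31, y, 38), (33, y, 1), (33, y, 29), (33, y, 31), (33, y, 33), (33, y, 38), (36, p, 19), (36, p, 36), (36, p, 5), (36, p, 9), (38, y, 1), (38, y, 29), (38, y, 31), (38, y, 33), (38, y, 38), (5, p, 19), (5, p, 36), (5, p, 5), (5, p, 9), (9, p, 19), (9, p, 36), (9, p, 5), (9, p, 9)}.
Apply σ_{D != D2}; surviving tuples: {(1, y, 29), (1, y, 31), (1, y, 33), (1, y, 38), (19, p, 36), (19, p, 5), (19, p, 9), (29, y, 1), (29, y, 31), (29, y, 33), (29, y, 38), (31, y, 1), (31, y, 29), (31, y, 33), (31, y, 38), (33, y, 1), (33, y, 29), (33, y, 31), (33, y, 38), (36, p, 19), (36, p, 5), (36, p, 9), (38, y, 1), (38, y, 29), (38, y, 31), (38, y, 33), (5, p, 19), (5, p, 36), (5, p, 9), (9, p, 19), (9, p, 36), (9, p, 5)}
π_{D2, E} gives {(1, y), (19, p), (29, y), (31, y), (33, y), (36, p), (38, y), (5, p), (9, p)} (23 duplicate(s) eliminated).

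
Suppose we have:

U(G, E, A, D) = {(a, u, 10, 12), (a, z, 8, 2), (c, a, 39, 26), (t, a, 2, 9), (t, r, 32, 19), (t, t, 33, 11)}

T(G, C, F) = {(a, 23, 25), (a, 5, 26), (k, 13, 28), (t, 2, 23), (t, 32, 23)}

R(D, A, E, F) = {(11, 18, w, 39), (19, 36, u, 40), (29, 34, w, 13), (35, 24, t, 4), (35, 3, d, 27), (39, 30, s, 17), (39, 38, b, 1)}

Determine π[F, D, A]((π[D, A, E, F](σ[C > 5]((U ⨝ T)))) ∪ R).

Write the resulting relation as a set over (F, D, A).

U ⋈ T (natural join on G): {(a, u, 10, 12, 23, 25), (a, u, 10, 12, 5, 26), (a, z, 8, 2, 23, 25), (a, z, 8, 2, 5, 26), (t, a, 2, 9, 2, 23), (t, a, 2, 9, 32, 23), (t, r, 32, 19, 2, 23), (t, r, 32, 19, 32, 23), (t, t, 33, 11, 2, 23), (t, t, 33, 11, 32, 23)}
Selection C > 5: {(a, u, 10, 12, 23, 25), (a, z, 8, 2, 23, 25), (t, a, 2, 9, 32, 23), (t, r, 32, 19, 32, 23), (t, t, 33, 11, 32, 23)}
Projecting to D, A, E, F: {(11, 33, t, 23), (12, 10, u, 25), (19, 32, r, 23), (2, 8, z, 25), (9, 2, a, 23)}
Set union of the two operands is {(11, 18, w, 39), (11, 33, t, 23), (12, 10, u, 25), (19, 32, r, 23), (19, 36, u, 40), (2, 8, z, 25), (29, 34, w, 13), (35, 24, t, 4), (35, 3, d, 27), (39, 30, s, 17), (39, 38, b, 1), (9, 2, a, 23)}.
Projecting to F, D, A: {(1, 39, 38), (13, 29, 34), (17, 39, 30), (23, 11, 33), (23, 19, 32), (23, 9, 2), (25, 12, 10), (25, 2, 8), (27, 35, 3), (39, 11, 18), (4, 35, 24), (40, 19, 36)}

{(1, 39, 38), (13, 29, 34), (17, 39, 30), (23, 11, 33), (23, 19, 32), (23, 9, 2), (25, 12, 10), (25, 2, 8), (27, 35, 3), (39, 11, 18), (4, 35, 24), (40, 19, 36)}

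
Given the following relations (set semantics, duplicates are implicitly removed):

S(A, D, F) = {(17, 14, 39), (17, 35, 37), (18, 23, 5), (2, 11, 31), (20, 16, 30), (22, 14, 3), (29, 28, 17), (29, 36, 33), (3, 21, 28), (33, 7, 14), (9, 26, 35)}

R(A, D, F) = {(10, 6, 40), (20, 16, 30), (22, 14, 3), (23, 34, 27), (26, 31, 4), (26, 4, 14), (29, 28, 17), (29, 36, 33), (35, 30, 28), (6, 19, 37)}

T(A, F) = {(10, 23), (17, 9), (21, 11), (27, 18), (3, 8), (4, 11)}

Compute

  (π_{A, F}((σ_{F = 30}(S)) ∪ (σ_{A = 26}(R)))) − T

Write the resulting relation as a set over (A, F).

{(20, 30), (26, 14), (26, 4)}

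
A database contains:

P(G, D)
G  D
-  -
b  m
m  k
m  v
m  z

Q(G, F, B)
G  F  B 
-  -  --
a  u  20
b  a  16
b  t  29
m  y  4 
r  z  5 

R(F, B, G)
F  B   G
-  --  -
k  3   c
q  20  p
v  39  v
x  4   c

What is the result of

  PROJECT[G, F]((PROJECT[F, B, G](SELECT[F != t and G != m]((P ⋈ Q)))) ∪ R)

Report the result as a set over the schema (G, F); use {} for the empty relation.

Natural join on G: {(b, m, a, 16), (b, m, t, 29), (m, k, y, 4), (m, v, y, 4), (m, z, y, 4)}
σ[F != t and G != m]: keep tuples satisfying F != t and G != m → {(b, m, a, 16)}
Keep only column(s) F, B, G: {(a, 16, b)}
Union: {(a, 16, b)} with {(k, 3, c), (q, 20, p), (v, 39, v), (x, 4, c)} → {(a, 16, b), (k, 3, c), (q, 20, p), (v, 39, v), (x, 4, c)}
Keep only column(s) G, F: {(b, a), (c, k), (c, x), (p, q), (v, v)}

{(b, a), (c, k), (c, x), (p, q), (v, v)}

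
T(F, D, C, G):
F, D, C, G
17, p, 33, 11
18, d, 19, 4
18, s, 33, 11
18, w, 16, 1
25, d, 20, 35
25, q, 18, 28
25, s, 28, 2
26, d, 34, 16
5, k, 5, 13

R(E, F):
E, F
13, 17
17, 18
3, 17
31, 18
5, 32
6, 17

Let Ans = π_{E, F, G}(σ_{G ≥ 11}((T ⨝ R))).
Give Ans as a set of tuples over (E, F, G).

{(13, 17, 11), (17, 18, 11), (3, 17, 11), (31, 18, 11), (6, 17, 11)}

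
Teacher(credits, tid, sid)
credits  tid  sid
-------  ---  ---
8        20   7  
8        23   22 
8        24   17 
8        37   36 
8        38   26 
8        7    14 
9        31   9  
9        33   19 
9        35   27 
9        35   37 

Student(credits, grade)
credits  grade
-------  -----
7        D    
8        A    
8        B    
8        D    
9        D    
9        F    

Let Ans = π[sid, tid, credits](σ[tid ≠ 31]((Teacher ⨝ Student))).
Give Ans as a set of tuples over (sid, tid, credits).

{(14, 7, 8), (17, 24, 8), (19, 33, 9), (22, 23, 8), (26, 38, 8), (27, 35, 9), (36, 37, 8), (37, 35, 9), (7, 20, 8)}

Joining Teacher and Student on credits yields {(8, 20, 7, A), (8, 20, 7, B), (8, 20, 7, D), (8, 23, 22, A), (8, 23, 22, B), (8, 23, 22, D), (8, 24, 17, A), (8, 24, 17, B), (8, 24, 17, D), (8, 37, 36, A), (8, 37, 36, B), (8, 37, 36, D), (8, 38, 26, A), (8, 38, 26, B), (8, 38, 26, D), (8, 7, 14, A), (8, 7, 14, B), (8, 7, 14, D), (9, 31, 9, D), (9, 31, 9, F), (9, 33, 19, D), (9, 33, 19, F), (9, 35, 27, D), (9, 35, 27, F), (9, 35, 37, D), (9, 35, 37, F)}.
Selection tid ≠ 31: {(8, 20, 7, A), (8, 20, 7, B), (8, 20, 7, D), (8, 23, 22, A), (8, 23, 22, B), (8, 23, 22, D), (8, 24, 17, A), (8, 24, 17, B), (8, 24, 17, D), (8, 37, 36, A), (8, 37, 36, B), (8, 37, 36, D), (8, 38, 26, A), (8, 38, 26, B), (8, 38, 26, D), (8, 7, 14, A), (8, 7, 14, B), (8, 7, 14, D), (9, 33, 19, D), (9, 33, 19, F), (9, 35, 27, D), (9, 35, 27, F), (9, 35, 37, D), (9, 35, 37, F)}
Projecting to sid, tid, credits (15 duplicate(s) eliminated): {(14, 7, 8), (17, 24, 8), (19, 33, 9), (22, 23, 8), (26, 38, 8), (27, 35, 9), (36, 37, 8), (37, 35, 9), (7, 20, 8)}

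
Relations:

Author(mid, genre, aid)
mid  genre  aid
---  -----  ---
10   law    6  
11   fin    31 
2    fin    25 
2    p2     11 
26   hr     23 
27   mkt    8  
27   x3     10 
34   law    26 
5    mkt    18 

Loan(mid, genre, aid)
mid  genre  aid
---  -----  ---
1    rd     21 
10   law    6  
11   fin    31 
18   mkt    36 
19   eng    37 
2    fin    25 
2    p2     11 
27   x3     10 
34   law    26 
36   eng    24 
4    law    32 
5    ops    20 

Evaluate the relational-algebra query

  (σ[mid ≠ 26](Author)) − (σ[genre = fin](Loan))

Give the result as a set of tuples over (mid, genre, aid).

{(10, law, 6), (2, p2, 11), (27, mkt, 8), (27, x3, 10), (34, law, 26), (5, mkt, 18)}

Selection mid ≠ 26: {(10, law, 6), (11, fin, 31), (2, fin, 25), (2, p2, 11), (27, mkt, 8), (27, x3, 10), (34, law, 26), (5, mkt, 18)}
Selection genre = fin: {(11, fin, 31), (2, fin, 25)}
Taking the difference: {(10, law, 6), (2, p2, 11), (27, mkt, 8), (27, x3, 10), (34, law, 26), (5, mkt, 18)}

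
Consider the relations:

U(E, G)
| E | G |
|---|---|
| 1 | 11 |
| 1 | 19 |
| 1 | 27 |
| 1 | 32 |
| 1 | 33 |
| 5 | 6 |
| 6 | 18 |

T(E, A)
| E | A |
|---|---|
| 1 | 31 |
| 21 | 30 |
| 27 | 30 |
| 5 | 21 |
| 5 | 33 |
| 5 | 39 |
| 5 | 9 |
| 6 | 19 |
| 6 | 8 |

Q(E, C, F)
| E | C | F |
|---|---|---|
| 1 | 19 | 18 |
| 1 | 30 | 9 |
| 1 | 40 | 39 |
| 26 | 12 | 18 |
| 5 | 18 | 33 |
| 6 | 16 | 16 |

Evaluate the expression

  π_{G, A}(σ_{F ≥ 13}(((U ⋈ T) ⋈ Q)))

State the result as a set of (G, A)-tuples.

{(11, 31), (18, 19), (18, 8), (19, 31), (27, 31), (32, 31), (33, 31), (6, 21), (6, 33), (6, 39), (6, 9)}

Joining U and T on E yields {(1, 11, 31), (1, 19, 31), (1, 27, 31), (1, 32, 31), (1, 33, 31), (5, 6, 21), (5, 6, 33), (5, 6, 39), (5, 6, 9), (6, 18, 19), (6, 18, 8)}.
Joining (U ⋈ T) and Q on E yields {(1, 11, 31, 19, 18), (1, 11, 31, 30, 9), (1, 11, 31, 40, 39), (1, 19, 31, 19, 18), (1, 19, 31, 30, 9), (1, 19, 31, 40, 39), (1, 27, 31, 19, 18), (1, 27, 31, 30, 9), (1, 27, 31, 40, 39), (1, 32, 31, 19, 18), (1, 32, 31, 30, 9), (1, 32, 31, 40, 39), (1, 33, 31, 19, 18), (1, 33, 31, 30, 9), (1, 33, 31, 40, 39), (5, 6, 21, 18, 33), (5, 6, 33, 18, 33), (5, 6, 39, 18, 33), (5, 6, 9, 18, 33), (6, 18, 19, 16, 16), (6, 18, 8, 16, 16)}.
Apply σ_{F ≥ 13}; surviving tuples: {(1, 11, 31, 19, 18), (1, 11, 31, 40, 39), (1, 19, 31, 19, 18), (1, 19, 31, 40, 39), (1, 27, 31, 19, 18), (1, 27, 31, 40, 39), (1, 32, 31, 19, 18), (1, 32, 31, 40, 39), (1, 33, 31, 19, 18), (1, 33, 31, 40, 39), (5, 6, 21, 18, 33), (5, 6, 33, 18, 33), (5, 6, 39, 18, 33), (5, 6, 9, 18, 33), (6, 18, 19, 16, 16), (6, 18, 8, 16, 16)}
Projecting to G, A (5 duplicate(s) eliminated): {(11, 31), (18, 19), (18, 8), (19, 31), (27, 31), (32, 31), (33, 31), (6, 21), (6, 33), (6, 39), (6, 9)}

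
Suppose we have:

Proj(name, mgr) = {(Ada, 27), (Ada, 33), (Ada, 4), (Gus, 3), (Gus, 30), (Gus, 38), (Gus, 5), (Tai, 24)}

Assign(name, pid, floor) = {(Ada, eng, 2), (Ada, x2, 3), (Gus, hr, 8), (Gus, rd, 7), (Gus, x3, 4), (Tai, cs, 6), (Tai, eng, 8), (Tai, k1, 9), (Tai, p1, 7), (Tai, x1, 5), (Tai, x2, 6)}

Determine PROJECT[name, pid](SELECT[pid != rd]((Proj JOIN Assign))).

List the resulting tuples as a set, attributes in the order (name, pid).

Joining Proj and Assign on name yields {(Ada, 27, eng, 2), (Ada, 27, x2, 3), (Ada, 33, eng, 2), (Ada, 33, x2, 3), (Ada, 4, eng, 2), (Ada, 4, x2, 3), (Gus, 3, hr, 8), (Gus, 3, rd, 7), (Gus, 3, x3, 4), (Gus, 30, hr, 8), (Gus, 30, rd, 7), (Gus, 30, x3, 4), (Gus, 38, hr, 8), (Gus, 38, rd, 7), (Gus, 38, x3, 4), (Gus, 5, hr, 8), (Gus, 5, rd, 7), (Gus, 5, x3, 4), (Tai, 24, cs, 6), (Tai, 24, eng, 8), (Tai, 24, k1, 9), (Tai, 24, p1, 7), (Tai, 24, x1, 5), (Tai, 24, x2, 6)}.
Selection pid != rd: {(Ada, 27, eng, 2), (Ada, 27, x2, 3), (Ada, 33, eng, 2), (Ada, 33, x2, 3), (Ada, 4, eng, 2), (Ada, 4, x2, 3), (Gus, 3, hr, 8), (Gus, 3, x3, 4), (Gus, 30, hr, 8), (Gus, 30, x3, 4), (Gus, 38, hr, 8), (Gus, 38, x3, 4), (Gus, 5, hr, 8), (Gus, 5, x3, 4), (Tai, 24, cs, 6), (Tai, 24, eng, 8), (Tai, 24, k1, 9), (Tai, 24, p1, 7), (Tai, 24, x1, 5), (Tai, 24, x2, 6)}
Keep only column(s) name, pid (10 duplicate(s) eliminated): {(Ada, eng), (Ada, x2), (Gus, hr), (Gus, x3), (Tai, cs), (Tai, eng), (Tai, k1), (Tai, p1), (Tai, x1), (Tai, x2)}

{(Ada, eng), (Ada, x2), (Gus, hr), (Gus, x3), (Tai, cs), (Tai, eng), (Tai, k1), (Tai, p1), (Tai, x1), (Tai, x2)}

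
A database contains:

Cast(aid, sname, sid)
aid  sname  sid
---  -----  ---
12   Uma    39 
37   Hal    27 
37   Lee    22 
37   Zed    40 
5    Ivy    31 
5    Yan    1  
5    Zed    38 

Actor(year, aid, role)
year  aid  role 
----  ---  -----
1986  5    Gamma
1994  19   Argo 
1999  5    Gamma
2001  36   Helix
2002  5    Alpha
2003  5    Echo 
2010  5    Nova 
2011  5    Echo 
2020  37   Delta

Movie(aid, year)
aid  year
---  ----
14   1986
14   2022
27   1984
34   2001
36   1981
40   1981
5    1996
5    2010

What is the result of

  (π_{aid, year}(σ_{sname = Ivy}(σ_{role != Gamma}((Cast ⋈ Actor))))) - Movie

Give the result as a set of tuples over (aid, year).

Joining Cast and Actor on aid yields {(37, Hal, 27, 2020, Delta), (37, Lee, 22, 2020, Delta), (37, Zed, 40, 2020, Delta), (5, Ivy, 31, 1986, Gamma), (5, Ivy, 31, 1999, Gamma), (5, Ivy, 31, 2002, Alpha), (5, Ivy, 31, 2003, Echo), (5, Ivy, 31, 2010, Nova), (5, Ivy, 31, 2011, Echo), (5, Yan, 1, 1986, Gamma), (5, Yan, 1, 1999, Gamma), (5, Yan, 1, 2002, Alpha), (5, Yan, 1, 2003, Echo), (5, Yan, 1, 2010, Nova), (5, Yan, 1, 2011, Echo), (5, Zed, 38, 1986, Gamma), (5, Zed, 38, 1999, Gamma), (5, Zed, 38, 2002, Alpha), (5, Zed, 38, 2003, Echo), (5, Zed, 38, 2010, Nova), (5, Zed, 38, 2011, Echo)}.
Filtering on role != Gamma leaves {(37, Hal, 27, 2020, Delta), (37, Lee, 22, 2020, Delta), (37, Zed, 40, 2020, Delta), (5, Ivy, 31, 2002, Alpha), (5, Ivy, 31, 2003, Echo), (5, Ivy, 31, 2010, Nova), (5, Ivy, 31, 2011, Echo), (5, Yan, 1, 2002, Alpha), (5, Yan, 1, 2003, Echo), (5, Yan, 1, 2010, Nova), (5, Yan, 1, 2011, Echo), (5, Zed, 38, 2002, Alpha), (5, Zed, 38, 2003, Echo), (5, Zed, 38, 2010, Nova), (5, Zed, 38, 2011, Echo)}.
Filtering on sname = Ivy leaves {(5, Ivy, 31, 2002, Alpha), (5, Ivy, 31, 2003, Echo), (5, Ivy, 31, 2010, Nova), (5, Ivy, 31, 2011, Echo)}.
π_{aid, year} gives {(5, 2002), (5, 2003), (5, 2010), (5, 2011)}.
Set difference of the two operands is {(5, 2002), (5, 2003), (5, 2011)}.

{(5, 2002), (5, 2003), (5, 2011)}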